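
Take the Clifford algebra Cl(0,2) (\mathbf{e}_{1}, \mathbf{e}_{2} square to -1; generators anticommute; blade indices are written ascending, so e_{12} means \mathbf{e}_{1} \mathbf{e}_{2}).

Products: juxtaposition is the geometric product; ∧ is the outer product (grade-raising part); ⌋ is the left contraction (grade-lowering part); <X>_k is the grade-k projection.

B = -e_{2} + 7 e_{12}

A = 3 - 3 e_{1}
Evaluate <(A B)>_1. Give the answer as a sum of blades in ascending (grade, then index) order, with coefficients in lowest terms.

step 1: 18 e_{2} + 24 e_{12}
step 2: 18 e_{2}
Answer: 18 e_{2}


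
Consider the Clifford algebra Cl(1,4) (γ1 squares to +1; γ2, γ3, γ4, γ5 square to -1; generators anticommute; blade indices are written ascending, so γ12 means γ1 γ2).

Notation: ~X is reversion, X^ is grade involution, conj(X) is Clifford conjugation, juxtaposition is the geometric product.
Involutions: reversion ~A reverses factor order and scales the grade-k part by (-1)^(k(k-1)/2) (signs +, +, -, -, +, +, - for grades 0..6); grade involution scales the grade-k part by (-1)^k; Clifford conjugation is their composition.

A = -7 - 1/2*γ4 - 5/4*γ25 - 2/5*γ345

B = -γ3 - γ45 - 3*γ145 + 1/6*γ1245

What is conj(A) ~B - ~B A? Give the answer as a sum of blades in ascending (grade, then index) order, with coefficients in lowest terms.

first term: 37/5*γ3 - 1/2*γ5 - 6/5*γ13 + 5/24*γ14 + 3/2*γ15 + 5/4*γ24 + 1/2*γ34 - 37/5*γ45 + 1/15*γ123 + 15/4*γ124 - 1/12*γ125 - 21*γ145 + 5/4*γ235 - 7/6*γ1245
second term: 37/5*γ3 - 1/2*γ5 + 6/5*γ13 - 5/24*γ14 - 3/2*γ15 + 5/4*γ24 + 1/2*γ34 - 37/5*γ45 + 1/15*γ123 + 15/4*γ124 - 1/12*γ125 - 21*γ145 - 5/4*γ235 - 7/6*γ1245
Answer: -12/5*γ13 + 5/12*γ14 + 3*γ15 + 5/2*γ235


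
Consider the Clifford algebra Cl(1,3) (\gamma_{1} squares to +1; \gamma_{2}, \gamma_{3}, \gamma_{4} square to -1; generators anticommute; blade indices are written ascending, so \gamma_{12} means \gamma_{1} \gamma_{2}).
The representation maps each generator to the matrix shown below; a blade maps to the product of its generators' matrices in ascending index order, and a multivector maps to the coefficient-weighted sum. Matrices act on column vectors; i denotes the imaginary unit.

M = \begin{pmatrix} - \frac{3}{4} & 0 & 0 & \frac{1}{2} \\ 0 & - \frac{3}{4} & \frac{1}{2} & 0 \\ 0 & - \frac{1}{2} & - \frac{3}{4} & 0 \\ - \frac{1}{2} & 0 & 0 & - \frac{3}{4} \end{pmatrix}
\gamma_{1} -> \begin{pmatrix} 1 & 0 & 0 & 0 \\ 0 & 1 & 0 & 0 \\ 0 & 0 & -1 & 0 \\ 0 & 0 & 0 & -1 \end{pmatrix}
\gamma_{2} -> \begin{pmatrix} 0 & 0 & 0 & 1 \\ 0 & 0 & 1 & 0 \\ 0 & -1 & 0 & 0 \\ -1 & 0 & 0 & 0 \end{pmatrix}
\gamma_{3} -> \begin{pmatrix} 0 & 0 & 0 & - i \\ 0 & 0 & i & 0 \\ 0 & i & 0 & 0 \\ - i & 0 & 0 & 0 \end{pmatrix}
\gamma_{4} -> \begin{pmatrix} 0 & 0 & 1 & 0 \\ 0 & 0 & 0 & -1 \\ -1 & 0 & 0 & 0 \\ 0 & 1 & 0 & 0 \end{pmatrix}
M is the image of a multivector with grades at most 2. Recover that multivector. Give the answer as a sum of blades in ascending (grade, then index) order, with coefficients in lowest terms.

Method: the blade images are trace-orthogonal — tr(rho(e_A) rho(e_B)^-1) = 4 if A = B and 0 otherwise — and rho(e_A)^-1 = (e_A)^2 * rho(e_A) with (e_A)^2 = +1 or -1, so the coefficient of e_A in the preimage is (e_A)^2 * tr(M rho(e_A))/4.
Nonzero projections over blades of grade <= 2: 1: (1)^2 = +1, tr(M 1) = -3, coefficient -\frac{3}{4}; \gamma_{2}: (\gamma_{2})^2 = -1, tr(M rho(\gamma_{2})) = -2, coefficient \frac{1}{2}. Every other blade of grade <= 2 projects to 0.
Answer: -\frac{3}{4} + \frac{1}{2} \gamma_{2}


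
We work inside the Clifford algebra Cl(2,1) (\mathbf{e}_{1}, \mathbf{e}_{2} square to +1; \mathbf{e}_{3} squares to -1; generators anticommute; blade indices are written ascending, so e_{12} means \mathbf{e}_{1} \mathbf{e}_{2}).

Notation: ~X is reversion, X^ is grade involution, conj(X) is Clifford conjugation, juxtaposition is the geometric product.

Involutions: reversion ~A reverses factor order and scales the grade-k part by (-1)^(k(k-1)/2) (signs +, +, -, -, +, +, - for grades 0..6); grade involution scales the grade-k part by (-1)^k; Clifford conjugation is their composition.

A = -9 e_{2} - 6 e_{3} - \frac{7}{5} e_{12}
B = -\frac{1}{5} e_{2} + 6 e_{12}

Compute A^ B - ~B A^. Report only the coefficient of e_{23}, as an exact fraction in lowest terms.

first term: \frac{33}{5} - \frac{1343}{25} e_{1} + \frac{6}{5} e_{23} + 36 e_{123}
second term: -\frac{51}{5} - \frac{1357}{25} e_{1} - \frac{6}{5} e_{23} - 36 e_{123}
Answer: \frac{12}{5}


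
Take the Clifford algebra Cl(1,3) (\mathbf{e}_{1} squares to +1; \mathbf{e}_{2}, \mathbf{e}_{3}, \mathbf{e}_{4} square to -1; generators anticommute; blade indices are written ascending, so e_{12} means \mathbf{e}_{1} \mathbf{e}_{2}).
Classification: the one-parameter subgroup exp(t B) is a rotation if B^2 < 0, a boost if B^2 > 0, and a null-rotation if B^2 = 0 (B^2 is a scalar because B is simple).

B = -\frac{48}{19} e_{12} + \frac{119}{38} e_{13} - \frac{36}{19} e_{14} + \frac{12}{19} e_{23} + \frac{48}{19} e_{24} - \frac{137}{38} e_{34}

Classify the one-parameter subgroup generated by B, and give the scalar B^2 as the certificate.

B^2 term by term: the squares give (-\frac{48}{19})^2*(e_{12})^2 + (\frac{119}{38})^2*(e_{13})^2 + (-\frac{36}{19})^2*(e_{14})^2 + (\frac{12}{19})^2*(e_{23})^2 + (\frac{48}{19})^2*(e_{24})^2 + (-\frac{137}{38})^2*(e_{34})^2 = \frac{2304}{361}*(+1) + \frac{14161}{1444}*(+1) + \frac{1296}{361}*(+1) + \frac{144}{361}*(-1) + \frac{2304}{361}*(-1) + \frac{18769}{1444}*(-1) = 0 (each basis 2-blade squares to minus the product of its generators' squares); cross terms between blades sharing an index anticommute and cancel; the commuting (index-disjoint) pairs give grade-4 terms 2*c*c'*(blade product), which cancel blade by blade — e_{1234}: \frac{6576}{361} - \frac{5712}{361} - \frac{864}{361} = 0 — confirming B is simple. So B^2 = 0.
Answer: null-rotation, certificate B^2 = 0. Certificate logic: 0 is a conjugation-invariant scalar, so its sign fixes rotation versus boost versus null-rotation outright.


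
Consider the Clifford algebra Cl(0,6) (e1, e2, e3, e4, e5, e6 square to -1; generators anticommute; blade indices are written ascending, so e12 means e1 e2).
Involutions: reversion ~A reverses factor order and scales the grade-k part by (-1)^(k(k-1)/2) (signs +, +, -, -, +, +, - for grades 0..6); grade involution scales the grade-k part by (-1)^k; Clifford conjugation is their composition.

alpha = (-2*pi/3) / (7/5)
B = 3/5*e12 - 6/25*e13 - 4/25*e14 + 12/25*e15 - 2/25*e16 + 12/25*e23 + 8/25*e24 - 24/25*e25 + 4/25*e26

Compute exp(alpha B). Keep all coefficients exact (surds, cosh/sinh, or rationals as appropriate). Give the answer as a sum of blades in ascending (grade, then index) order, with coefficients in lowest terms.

B^2 term by term: the squares give (3/5)^2*(e12)^2 + (-6/25)^2*(e13)^2 + (-4/25)^2*(e14)^2 + (12/25)^2*(e15)^2 + (-2/25)^2*(e16)^2 + (12/25)^2*(e23)^2 + (8/25)^2*(e24)^2 + (-24/25)^2*(e25)^2 + (4/25)^2*(e26)^2 = 9/25*(-1) + 36/625*(-1) + 16/625*(-1) + 144/625*(-1) + 4/625*(-1) + 144/625*(-1) + 64/625*(-1) + 576/625*(-1) + 16/625*(-1) = -49/25 (each basis 2-blade squares to minus the product of its generators' squares); cross terms between blades sharing an index anticommute and cancel; the commuting (index-disjoint) pairs give grade-4 terms 2*c*c'*(blade product), which cancel blade by blade — e1234: 96/625 - 96/625 = 0; e1235: -288/625 + 288/625 = 0; e1236: 48/625 - 48/625 = 0; e1245: -192/625 + 192/625 = 0; e1246: 32/625 - 32/625 = 0; e1256: -96/625 + 96/625 = 0 — confirming B is simple. So B^2 = -49/25.
B^2 = -49/25 — the negative square puts this in the circular regime; l = 7/5, alpha*l = -2*pi/3, so exp(alpha B) = cos(-2*pi/3) + (sin(-2*pi/3)/(7/5))*B = -1/2 + (-5*sqrt(3)/14)*B.
Answer: -1/2 - 3*sqrt(3)/14*e12 + 3*sqrt(3)/35*e13 + 2*sqrt(3)/35*e14 - 6*sqrt(3)/35*e15 + sqrt(3)/35*e16 - 6*sqrt(3)/35*e23 - 4*sqrt(3)/35*e24 + 12*sqrt(3)/35*e25 - 2*sqrt(3)/35*e26


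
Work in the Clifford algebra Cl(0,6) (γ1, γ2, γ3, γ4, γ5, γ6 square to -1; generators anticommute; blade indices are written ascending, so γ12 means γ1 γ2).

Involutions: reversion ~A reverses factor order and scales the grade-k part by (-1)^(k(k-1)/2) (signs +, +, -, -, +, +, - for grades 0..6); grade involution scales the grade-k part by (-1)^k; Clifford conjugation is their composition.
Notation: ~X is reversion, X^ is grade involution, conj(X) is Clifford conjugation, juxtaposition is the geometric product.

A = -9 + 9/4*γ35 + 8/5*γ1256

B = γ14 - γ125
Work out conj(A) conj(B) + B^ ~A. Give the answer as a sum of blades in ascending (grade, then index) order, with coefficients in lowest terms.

first term: 8/5*γ6 + 9*γ14 - 9/4*γ123 + 9*γ125 - 9/4*γ1345 - 8/5*γ2456
second term: 8/5*γ6 - 9*γ14 - 9/4*γ123 - 9*γ125 + 9/4*γ1345 - 8/5*γ2456
Answer: 16/5*γ6 - 9/2*γ123 - 16/5*γ2456


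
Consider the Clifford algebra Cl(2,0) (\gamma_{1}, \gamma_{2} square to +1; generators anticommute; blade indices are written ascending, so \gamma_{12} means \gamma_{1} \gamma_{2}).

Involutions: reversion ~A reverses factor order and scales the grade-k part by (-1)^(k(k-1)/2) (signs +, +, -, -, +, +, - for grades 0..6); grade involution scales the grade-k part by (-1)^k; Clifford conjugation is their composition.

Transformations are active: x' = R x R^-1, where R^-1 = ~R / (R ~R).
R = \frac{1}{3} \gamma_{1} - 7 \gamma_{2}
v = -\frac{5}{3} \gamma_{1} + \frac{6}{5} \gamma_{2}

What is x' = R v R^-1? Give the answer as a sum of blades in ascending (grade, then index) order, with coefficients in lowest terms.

~R = \frac{1}{3} \gamma_{1} - 7 \gamma_{2}, and R ~R = \frac{442}{9}, so R^-1 = ~R / (\frac{442}{9}).
R v = -\frac{403}{45} - \frac{169}{15} \gamma_{12}
Answer: \frac{394}{255} \gamma_{1} + \frac{23}{17} \gamma_{2}


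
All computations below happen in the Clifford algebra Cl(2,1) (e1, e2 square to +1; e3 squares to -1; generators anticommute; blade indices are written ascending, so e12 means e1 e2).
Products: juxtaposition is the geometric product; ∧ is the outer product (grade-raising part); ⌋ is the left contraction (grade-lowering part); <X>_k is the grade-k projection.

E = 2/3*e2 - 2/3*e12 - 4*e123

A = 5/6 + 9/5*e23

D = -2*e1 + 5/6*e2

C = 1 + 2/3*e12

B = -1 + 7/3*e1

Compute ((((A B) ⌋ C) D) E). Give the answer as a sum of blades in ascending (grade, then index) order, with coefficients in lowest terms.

step 1: -5/6 + 35/18*e1 - 9/5*e23 + 21/5*e123
step 2: -5/6 + 35/27*e2 - 5/9*e12
step 3: 175/162 + 65/54*e1 - 65/36*e2 + 70/27*e12
step 4: 85/162 + 85/162*e1 - 20/243*e2 + 280/27*e3 + 20/243*e12 - 65/9*e13 - 130/27*e23 - 350/81*e123
Answer: 85/162 + 85/162*e1 - 20/243*e2 + 280/27*e3 + 20/243*e12 - 65/9*e13 - 130/27*e23 - 350/81*e123


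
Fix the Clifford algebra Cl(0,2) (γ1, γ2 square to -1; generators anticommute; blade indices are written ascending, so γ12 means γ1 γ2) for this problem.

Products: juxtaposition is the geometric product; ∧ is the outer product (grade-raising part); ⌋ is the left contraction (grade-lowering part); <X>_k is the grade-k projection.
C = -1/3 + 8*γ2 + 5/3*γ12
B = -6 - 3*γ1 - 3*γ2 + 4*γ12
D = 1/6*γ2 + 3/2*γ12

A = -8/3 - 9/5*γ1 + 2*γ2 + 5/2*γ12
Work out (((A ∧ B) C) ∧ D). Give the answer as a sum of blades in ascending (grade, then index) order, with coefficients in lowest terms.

step 1: 16 + 94/5*γ1 - 4*γ2 - 214/15*γ12
step 2: 454/9 + 506/5*γ1 + 98*γ2 + 8182/45*γ12
step 3: 227/27*γ2 + 1388/15*γ12
Answer: 227/27*γ2 + 1388/15*γ12


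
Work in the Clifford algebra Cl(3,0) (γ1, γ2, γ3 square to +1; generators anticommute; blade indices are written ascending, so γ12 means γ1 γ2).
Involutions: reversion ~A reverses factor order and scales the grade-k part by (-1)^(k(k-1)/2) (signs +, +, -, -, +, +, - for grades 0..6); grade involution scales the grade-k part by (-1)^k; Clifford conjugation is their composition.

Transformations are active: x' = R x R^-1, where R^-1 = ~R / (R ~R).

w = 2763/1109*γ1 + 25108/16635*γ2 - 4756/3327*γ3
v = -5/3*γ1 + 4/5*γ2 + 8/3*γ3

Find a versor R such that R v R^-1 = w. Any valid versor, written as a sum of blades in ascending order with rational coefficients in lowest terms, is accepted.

A norm check does it: q(v) = q(w) = 2369/225, hence R = v + w = 2744/3327*γ1 + 38416/16635*γ2 + 1372/1109*γ3 realises the map — parallel part kept, (v - w)/2 negated, v carried to w.
Answer: 2744/3327*γ1 + 38416/16635*γ2 + 1372/1109*γ3


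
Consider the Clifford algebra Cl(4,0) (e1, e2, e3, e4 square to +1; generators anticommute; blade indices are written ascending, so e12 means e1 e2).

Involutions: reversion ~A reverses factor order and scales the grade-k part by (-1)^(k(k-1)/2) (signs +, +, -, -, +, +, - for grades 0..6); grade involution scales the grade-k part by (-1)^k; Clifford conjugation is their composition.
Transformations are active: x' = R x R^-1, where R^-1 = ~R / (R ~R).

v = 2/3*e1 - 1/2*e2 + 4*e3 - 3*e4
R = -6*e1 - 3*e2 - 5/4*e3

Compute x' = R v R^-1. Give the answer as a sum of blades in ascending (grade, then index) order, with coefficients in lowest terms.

~R = -6*e1 - 3*e2 - 5/4*e3, and R ~R = 745/16, so R^-1 = ~R / (745/16).
R v = -15/2 + 5*e12 - 139/6*e13 + 18*e14 - 101/8*e23 + 9*e24 + 15/4*e34
Answer: 566/447*e1 + 437/298*e2 - 536/149*e3 + 3*e4


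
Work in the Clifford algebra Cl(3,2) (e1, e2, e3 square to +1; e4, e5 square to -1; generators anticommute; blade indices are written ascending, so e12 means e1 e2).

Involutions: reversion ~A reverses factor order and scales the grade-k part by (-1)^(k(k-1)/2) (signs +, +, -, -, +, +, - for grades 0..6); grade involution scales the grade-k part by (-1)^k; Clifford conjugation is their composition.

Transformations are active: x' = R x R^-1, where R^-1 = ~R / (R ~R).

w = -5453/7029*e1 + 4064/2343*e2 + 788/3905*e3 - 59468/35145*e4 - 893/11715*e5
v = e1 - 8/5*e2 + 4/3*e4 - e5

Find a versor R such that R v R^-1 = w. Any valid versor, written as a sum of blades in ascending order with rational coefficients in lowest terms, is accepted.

Since q(v) = q(w) = 176/225, the sum R = v + w = 1576/7029*e1 + 1576/11715*e2 + 788/3905*e3 - 12608/35145*e4 - 12608/11715*e5 does the job whenever invertible.
Answer: 1576/7029*e1 + 1576/11715*e2 + 788/3905*e3 - 12608/35145*e4 - 12608/11715*e5


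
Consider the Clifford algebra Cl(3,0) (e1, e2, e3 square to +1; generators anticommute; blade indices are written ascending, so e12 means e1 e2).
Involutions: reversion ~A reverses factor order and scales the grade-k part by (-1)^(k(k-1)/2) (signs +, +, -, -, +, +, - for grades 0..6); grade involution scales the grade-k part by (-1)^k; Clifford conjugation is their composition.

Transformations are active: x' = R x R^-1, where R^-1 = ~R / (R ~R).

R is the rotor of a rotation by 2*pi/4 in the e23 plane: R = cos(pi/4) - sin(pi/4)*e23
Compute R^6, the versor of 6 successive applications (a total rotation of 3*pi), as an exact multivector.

The rotor phase is half the rotation angle and phases add under composition, so 6 steps in the e23 plane accumulate phase 6*(pi/4) = 3*pi/2: R^6 = cos(3*pi/2) - sin(3*pi/2)*e23.
cos(3*pi/2) = 0 and sin(3*pi/2) = -1, so R^6 = e23. The net rotation is 1*pi (after discarding 1 full turn, each of which contributes a factor -1 to the rotor); the rotor keeps the half-angle phase exactly.
Answer: e23


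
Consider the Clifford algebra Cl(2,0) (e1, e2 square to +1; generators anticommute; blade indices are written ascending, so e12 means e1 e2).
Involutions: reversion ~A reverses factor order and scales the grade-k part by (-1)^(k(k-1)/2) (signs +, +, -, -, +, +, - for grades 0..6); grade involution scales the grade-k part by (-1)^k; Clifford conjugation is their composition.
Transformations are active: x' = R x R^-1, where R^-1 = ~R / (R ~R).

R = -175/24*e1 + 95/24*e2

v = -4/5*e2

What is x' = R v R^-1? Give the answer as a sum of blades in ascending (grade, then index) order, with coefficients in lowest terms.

~R = -175/24*e1 + 95/24*e2, and R ~R = 19825/288, so R^-1 = ~R / (19825/288).
R v = -19/6 + 35/6*e12
Answer: 532/793*e1 + 1728/3965*e2


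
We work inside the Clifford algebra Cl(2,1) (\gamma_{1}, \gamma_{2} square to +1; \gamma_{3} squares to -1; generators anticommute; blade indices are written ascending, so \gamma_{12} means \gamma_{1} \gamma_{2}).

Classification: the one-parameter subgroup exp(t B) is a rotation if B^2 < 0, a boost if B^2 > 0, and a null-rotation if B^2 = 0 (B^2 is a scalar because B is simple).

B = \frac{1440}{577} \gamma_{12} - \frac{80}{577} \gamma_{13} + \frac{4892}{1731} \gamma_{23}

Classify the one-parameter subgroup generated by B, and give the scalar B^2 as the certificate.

B^2 term by term: the squares give (\frac{1440}{577})^2*(\gamma_{12})^2 + (-\frac{80}{577})^2*(\gamma_{13})^2 + (\frac{4892}{1731})^2*(\gamma_{23})^2 = \frac{2073600}{332929}*(-1) + \frac{6400}{332929}*(+1) + \frac{23931664}{2996361}*(+1) = \frac{16}{9} (each basis 2-blade squares to minus the product of its generators' squares); cross terms between blades sharing an index anticommute and cancel. So B^2 = \frac{16}{9}.
Answer: boost, certificate B^2 = \frac{16}{9}. Why this suffices: the scalar \frac{16}{9} survives any versor conjugation, so its sign alone determines the class however B is presented.


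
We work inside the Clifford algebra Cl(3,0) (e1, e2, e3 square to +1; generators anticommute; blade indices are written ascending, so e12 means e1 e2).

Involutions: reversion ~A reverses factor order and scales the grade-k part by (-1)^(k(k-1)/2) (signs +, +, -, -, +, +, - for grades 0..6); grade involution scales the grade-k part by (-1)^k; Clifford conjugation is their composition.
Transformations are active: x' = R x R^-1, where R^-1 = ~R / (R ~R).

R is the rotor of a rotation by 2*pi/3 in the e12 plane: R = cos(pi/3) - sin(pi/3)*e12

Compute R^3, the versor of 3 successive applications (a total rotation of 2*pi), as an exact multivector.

Half-angle bookkeeping: 3 applications in e12 add up to rotor phase 3*pi/3 = pi, so R^3 = cos(pi) - sin(pi)*e12.
cos(pi) = -1 and sin(pi) = 0, so R^3 = -1. The total rotation 2*pi is 1 full turn, so every vector returns to itself, yet the rotor is -1, on the OTHER sheet of the double cover (an odd number of 2*pi turns).
Answer: -1


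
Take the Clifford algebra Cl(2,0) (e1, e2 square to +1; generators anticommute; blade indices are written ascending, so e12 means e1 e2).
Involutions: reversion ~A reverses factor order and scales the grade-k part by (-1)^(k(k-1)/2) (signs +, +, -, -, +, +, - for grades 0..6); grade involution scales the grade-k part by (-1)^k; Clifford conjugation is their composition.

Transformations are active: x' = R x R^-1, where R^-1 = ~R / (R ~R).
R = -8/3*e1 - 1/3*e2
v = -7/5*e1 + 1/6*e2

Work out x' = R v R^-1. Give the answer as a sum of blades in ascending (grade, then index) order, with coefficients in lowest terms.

~R = -8/3*e1 - 1/3*e2, and R ~R = 65/9, so R^-1 = ~R / (65/9).
R v = 331/90 - 41/45*e12
Answer: -1283/975*e1 - 329/650*e2


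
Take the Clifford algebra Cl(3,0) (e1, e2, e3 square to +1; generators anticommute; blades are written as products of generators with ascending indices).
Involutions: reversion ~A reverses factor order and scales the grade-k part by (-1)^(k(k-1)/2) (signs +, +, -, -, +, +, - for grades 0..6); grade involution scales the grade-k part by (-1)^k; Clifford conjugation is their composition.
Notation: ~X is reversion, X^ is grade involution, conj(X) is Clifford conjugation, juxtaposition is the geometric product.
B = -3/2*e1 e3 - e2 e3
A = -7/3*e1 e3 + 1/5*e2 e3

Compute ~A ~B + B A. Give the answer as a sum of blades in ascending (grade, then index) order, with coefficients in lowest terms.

first term: -33/10 - 79/30*e1 e2
second term: -33/10 + 79/30*e1 e2
Answer: -33/5


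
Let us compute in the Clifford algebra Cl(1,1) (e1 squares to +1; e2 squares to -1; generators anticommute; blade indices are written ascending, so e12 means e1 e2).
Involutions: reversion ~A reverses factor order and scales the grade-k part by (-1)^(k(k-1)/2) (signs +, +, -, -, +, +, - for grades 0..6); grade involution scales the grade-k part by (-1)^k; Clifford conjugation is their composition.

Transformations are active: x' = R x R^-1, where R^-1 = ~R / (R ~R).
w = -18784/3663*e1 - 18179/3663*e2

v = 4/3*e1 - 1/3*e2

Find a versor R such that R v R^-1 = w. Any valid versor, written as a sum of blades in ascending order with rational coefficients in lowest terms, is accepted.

A norm check does it: q(v) = q(w) = 5/3, hence R = v + w = -13900/3663*e1 - 19400/3663*e2 realises the map — parallel part kept, (v - w)/2 negated, v carried to w.
Answer: -13900/3663*e1 - 19400/3663*e2


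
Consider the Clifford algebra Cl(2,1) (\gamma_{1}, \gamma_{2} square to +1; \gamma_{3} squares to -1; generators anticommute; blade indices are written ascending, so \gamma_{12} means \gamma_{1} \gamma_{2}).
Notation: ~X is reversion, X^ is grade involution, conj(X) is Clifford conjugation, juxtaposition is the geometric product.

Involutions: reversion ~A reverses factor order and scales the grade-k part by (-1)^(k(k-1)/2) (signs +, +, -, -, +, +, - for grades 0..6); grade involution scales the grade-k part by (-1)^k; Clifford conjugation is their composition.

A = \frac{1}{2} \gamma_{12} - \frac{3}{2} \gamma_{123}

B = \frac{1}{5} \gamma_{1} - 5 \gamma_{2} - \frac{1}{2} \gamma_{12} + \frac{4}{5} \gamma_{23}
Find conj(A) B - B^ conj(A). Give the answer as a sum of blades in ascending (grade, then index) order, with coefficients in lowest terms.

first term: -\frac{1}{4} + \frac{13}{10} \gamma_{1} + \frac{1}{10} \gamma_{2} - \frac{3}{4} \gamma_{3} - \frac{79}{10} \gamma_{13} - \frac{3}{10} \gamma_{23}
second term: -\frac{1}{4} + \frac{13}{10} \gamma_{1} + \frac{1}{10} \gamma_{2} - \frac{3}{4} \gamma_{3} + \frac{79}{10} \gamma_{13} + \frac{3}{10} \gamma_{23}
Answer: -\frac{79}{5} \gamma_{13} - \frac{3}{5} \gamma_{23}


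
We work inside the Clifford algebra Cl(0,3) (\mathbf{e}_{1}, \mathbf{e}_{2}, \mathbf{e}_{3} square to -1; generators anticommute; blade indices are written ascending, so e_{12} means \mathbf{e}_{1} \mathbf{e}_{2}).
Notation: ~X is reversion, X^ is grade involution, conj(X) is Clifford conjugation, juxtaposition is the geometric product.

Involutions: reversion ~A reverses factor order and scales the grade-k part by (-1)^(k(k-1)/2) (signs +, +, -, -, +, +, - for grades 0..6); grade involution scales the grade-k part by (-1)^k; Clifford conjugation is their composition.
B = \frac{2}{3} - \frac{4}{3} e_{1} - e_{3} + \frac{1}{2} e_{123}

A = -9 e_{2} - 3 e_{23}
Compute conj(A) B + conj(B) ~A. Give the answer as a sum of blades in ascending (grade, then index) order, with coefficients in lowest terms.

first term: -\frac{3}{2} e_{1} + 9 e_{2} + 12 e_{12} + \frac{9}{2} e_{13} - 7 e_{23} - 4 e_{123}
second term: -\frac{3}{2} e_{1} - 3 e_{2} - 12 e_{12} - \frac{9}{2} e_{13} + 11 e_{23} + 4 e_{123}
Answer: -3 e_{1} + 6 e_{2} + 4 e_{23}


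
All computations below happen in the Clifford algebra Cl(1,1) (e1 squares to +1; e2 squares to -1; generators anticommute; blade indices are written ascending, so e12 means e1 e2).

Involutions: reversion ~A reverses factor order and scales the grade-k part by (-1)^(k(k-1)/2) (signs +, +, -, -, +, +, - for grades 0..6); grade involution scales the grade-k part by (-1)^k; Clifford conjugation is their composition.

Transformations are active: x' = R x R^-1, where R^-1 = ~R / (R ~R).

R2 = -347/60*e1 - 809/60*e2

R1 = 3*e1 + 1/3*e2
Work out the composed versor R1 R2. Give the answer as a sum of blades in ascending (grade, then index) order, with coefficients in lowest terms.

Distribute over the terms of R1 (each basis-blade product reordered to ascending indices, repeated generators contracted through their squares):
(3*e1) R2 = -347/20 - 809/20*e12
(1/3*e2) R2 = 809/180 + 347/180*e12
Summing the partial products and collecting blades:
Answer: -1157/90 - 3467/90*e12


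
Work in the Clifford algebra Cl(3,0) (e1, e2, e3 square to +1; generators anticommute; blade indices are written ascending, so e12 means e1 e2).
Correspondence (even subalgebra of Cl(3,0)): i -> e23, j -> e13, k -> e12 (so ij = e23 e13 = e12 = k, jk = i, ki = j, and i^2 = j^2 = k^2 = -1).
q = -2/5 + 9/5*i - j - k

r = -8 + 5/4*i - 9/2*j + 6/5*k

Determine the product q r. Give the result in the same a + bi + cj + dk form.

In blades: q = -2/5 - e12 - e13 + 9/5*e23, r = -8 + 6/5*e12 - 9/2*e13 + 5/4*e23.
Distribute q over r term by term (generator squares from the signature, products reordered to ascending indices): (-2/5)*r = 16/5 - 12/25*e12 + 9/5*e13 - 1/2*e23; (-e12)*r = 6/5 + 8*e12 - 5/4*e13 - 9/2*e23; (-e13)*r = -9/2 + 5/4*e12 + 8*e13 - 6/5*e23; (9/5*e23)*r = -9/4 - 81/10*e12 - 54/25*e13 - 72/5*e23.
Sum: -47/20 + 67/100*e12 + 639/100*e13 - 103/5*e23; translating back through the correspondence:
Answer: -47/20 - 103/5*i + 639/100*j + 67/100*k


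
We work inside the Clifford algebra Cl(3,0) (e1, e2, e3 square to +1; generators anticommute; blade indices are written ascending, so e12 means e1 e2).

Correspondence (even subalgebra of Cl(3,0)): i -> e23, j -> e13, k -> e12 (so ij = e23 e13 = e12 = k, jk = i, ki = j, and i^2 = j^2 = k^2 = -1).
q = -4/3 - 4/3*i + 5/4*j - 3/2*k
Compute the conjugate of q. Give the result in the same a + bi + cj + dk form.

In blades: q = -4/3 - 3/2*e12 + 5/4*e13 - 4/3*e23.
Quaternion conjugation is reversion on the even subalgebra: the scalar is fixed and every grade-2 blade flips sign, giving -4/3 + 3/2*e12 - 5/4*e13 + 4/3*e23; translating back:
Answer: -4/3 + 4/3*i - 5/4*j + 3/2*k


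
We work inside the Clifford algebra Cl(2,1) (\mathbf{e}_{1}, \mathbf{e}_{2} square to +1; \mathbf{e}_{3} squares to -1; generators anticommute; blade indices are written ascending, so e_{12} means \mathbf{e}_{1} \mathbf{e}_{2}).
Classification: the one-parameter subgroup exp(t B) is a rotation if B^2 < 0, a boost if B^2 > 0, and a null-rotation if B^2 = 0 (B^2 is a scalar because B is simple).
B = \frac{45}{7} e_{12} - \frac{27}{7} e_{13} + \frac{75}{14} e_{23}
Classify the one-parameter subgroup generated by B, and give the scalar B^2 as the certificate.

B^2 term by term: the squares give (\frac{45}{7})^2*(e_{12})^2 + (-\frac{27}{7})^2*(e_{13})^2 + (\frac{75}{14})^2*(e_{23})^2 = \frac{2025}{49}*(-1) + \frac{729}{49}*(+1) + \frac{5625}{196}*(+1) = \frac{9}{4} (each basis 2-blade squares to minus the product of its generators' squares); cross terms between blades sharing an index anticommute and cancel. So B^2 = \frac{9}{4}.
Answer: boost, certificate B^2 = \frac{9}{4}. The scalar \frac{9}{4} is the complete invariant here: its sign names the subgroup type.


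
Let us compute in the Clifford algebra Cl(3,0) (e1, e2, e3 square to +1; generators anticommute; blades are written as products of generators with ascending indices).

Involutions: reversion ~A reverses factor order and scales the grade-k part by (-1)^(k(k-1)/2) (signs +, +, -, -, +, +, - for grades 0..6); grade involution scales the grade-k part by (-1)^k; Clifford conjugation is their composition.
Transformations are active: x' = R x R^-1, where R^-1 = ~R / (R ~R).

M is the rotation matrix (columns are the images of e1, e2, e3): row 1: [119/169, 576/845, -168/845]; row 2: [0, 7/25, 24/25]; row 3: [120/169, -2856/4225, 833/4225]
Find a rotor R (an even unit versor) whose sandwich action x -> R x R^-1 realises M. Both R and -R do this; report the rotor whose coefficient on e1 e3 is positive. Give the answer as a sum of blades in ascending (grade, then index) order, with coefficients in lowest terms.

Method: write R = a + b12*e1 e2 + b13*e1 e3 + b23*e2 e3 with a^2 + b12^2 + b13^2 + b23^2 = 1 (so R^-1 = ~R). Expanding the columns R e_j ~R gives tr M = 4a^2 - 1 and, from the antisymmetric part, M21 - M12 = -4a*b12, M13 - M31 = 4a*b13, M32 - M23 = -4a*b23.
Here tr M = 4991/4225, so a^2 = (1 + tr M)/4 = 2304/4225 and a = ±48/65. Taking a = 48/65: M21 - M12 = -576/845, M13 - M31 = -768/845, M32 - M23 = -6912/4225, giving b12 = 3/13, b13 = -4/13, b23 = 36/65, i.e. R = 48/65 + 3/13*e1 e2 - 4/13*e1 e3 + 36/65*e2 e3.
Its e1 e3 coefficient is negative, so report the other preimage -R.
Answer: -48/65 - 3/13*e1 e2 + 4/13*e1 e3 - 36/65*e2 e3. Why the constraint matters: R and -R act identically through the sandwich — M has trace 4991/4225 either way — so only the sign condition on e1 e3 picks one of the two preimages.


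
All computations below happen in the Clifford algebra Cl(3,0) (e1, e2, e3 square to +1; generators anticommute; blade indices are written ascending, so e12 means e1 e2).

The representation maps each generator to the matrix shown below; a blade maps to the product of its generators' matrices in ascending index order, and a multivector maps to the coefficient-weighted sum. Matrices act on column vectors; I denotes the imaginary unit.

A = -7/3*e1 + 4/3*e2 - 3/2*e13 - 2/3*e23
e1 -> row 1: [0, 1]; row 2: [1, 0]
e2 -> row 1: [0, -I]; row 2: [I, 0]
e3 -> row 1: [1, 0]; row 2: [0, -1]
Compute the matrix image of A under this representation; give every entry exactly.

Bivector images (products of the table entries): rho(e13) = rho(e1)rho(e3) = row 1: [0, -1]; row 2: [1, 0]; rho(e23) = rho(e2)rho(e3) = row 1: [0, I]; row 2: [I, 0].
M = (-7/3)*rho(e1) + (4/3)*rho(e2) + (-3/2)*rho(e13) + (-2/3)*rho(e23), summed entrywise:
Answer: row 1: [0, -5/6 - 2*I]; row 2: [-23/6 + 2*I/3, 0]


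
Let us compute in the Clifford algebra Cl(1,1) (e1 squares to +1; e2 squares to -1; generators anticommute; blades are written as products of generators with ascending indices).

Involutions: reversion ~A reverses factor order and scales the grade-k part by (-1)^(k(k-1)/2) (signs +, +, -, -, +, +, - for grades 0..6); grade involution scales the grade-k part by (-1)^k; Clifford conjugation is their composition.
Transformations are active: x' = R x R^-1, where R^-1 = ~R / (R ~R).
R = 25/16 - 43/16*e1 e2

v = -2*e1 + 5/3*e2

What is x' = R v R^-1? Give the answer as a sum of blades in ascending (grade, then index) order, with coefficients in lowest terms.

~R = 25/16 + 43/16*e1 e2, and R ~R = -153/32, so R^-1 = ~R / (-153/32).
R v = 65/48*e1 - 133/48*e2
Answer: 2047/1836*e1 + 265/1836*e2


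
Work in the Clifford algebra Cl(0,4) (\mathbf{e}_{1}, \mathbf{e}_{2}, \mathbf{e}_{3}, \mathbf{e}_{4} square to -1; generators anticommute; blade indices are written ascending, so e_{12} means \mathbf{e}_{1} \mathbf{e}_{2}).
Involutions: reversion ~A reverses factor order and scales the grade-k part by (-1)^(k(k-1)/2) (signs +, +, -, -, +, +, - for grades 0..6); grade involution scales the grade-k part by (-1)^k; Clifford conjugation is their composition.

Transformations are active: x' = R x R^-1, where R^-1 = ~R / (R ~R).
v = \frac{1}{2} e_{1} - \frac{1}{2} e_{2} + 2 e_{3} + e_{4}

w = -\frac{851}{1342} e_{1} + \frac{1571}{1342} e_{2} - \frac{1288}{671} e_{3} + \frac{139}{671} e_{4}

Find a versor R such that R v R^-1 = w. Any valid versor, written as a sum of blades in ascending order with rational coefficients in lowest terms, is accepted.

Construction: equal norms (both -\frac{11}{2}) license R = v + w = -\frac{90}{671} e_{1} + \frac{450}{671} e_{2} + \frac{54}{671} e_{3} + \frac{810}{671} e_{4} — nothing changes along that direction, while (v - w)/2 changes sign, so v maps onto w.
Answer: -\frac{90}{671} e_{1} + \frac{450}{671} e_{2} + \frac{54}{671} e_{3} + \frac{810}{671} e_{4}


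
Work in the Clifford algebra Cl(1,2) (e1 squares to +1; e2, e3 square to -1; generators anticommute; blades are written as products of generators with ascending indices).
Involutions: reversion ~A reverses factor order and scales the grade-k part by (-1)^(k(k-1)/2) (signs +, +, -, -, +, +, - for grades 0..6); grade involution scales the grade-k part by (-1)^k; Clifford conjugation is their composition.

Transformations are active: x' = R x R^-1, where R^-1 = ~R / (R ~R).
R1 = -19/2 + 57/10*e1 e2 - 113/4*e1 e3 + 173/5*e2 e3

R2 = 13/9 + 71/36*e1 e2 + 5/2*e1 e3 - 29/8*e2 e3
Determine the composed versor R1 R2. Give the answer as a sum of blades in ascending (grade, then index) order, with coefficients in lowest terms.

Distribute over the terms of R1 (each basis-blade product reordered to ascending indices, repeated generators contracted through their squares):
(-19/2) R2 = -247/18 - 1349/72*e1 e2 - 95/4*e1 e3 + 551/16*e2 e3
(57/10*e1 e2) R2 = 1349/120 + 247/30*e1 e2 + 1653/80*e1 e3 - 57/4*e2 e3
(-113/4*e1 e3) R2 = -565/8 + 3277/32*e1 e2 - 1469/36*e1 e3 - 8023/144*e2 e3
(173/5*e2 e3) R2 = 5017/40 - 173/2*e1 e2 + 12283/180*e1 e3 + 2249/45*e2 e3
Summing the partial products and collecting blades:
Answer: 3767/72 + 7781/1440*e1 e2 + 5843/240*e1 e3 + 289/20*e2 e3


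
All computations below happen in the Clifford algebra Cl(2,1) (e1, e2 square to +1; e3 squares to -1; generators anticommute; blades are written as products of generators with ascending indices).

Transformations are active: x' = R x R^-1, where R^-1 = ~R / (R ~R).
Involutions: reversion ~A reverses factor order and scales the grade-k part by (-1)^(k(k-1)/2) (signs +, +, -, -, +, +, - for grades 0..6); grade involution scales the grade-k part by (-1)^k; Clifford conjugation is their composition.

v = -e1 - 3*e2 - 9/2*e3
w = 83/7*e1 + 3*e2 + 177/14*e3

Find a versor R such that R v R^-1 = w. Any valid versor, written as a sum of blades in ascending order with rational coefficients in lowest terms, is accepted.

Since q(v) = q(w) = -41/4, the sum R = v + w = 76/7*e1 + 57/7*e3 does the job whenever invertible.
Answer: 76/7*e1 + 57/7*e3


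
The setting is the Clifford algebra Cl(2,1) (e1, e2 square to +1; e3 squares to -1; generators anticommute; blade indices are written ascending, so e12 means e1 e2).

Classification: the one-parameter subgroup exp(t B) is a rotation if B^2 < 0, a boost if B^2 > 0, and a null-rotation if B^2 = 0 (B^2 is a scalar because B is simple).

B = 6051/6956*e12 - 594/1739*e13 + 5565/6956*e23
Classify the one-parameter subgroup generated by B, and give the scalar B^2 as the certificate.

B^2 term by term: the squares give (6051/6956)^2*(e12)^2 + (-594/1739)^2*(e13)^2 + (5565/6956)^2*(e23)^2 = 36614601/48385936*(-1) + 352836/3024121*(+1) + 30969225/48385936*(+1) = 0 (each basis 2-blade squares to minus the product of its generators' squares); cross terms between blades sharing an index anticommute and cancel. So B^2 = 0.
Answer: null-rotation, certificate B^2 = 0. One invariant decides it: the square 0 survives every conjugation, and its sign is exactly the classification.


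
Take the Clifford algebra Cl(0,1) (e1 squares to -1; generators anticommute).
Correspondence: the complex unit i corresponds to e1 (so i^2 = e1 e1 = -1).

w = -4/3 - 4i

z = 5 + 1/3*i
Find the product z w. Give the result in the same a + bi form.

In blades: z = 5 + 1/3*e1, w = -4/3 - 4*e1.
Distribute z over w term by term (generator squares from the signature, products reordered to ascending indices): (5)*w = -20/3 - 20*e1; (1/3*e1)*w = 4/3 - 4/9*e1.
Sum: -16/3 - 184/9*e1; translating back through the correspondence:
Answer: -16/3 - 184/9*i


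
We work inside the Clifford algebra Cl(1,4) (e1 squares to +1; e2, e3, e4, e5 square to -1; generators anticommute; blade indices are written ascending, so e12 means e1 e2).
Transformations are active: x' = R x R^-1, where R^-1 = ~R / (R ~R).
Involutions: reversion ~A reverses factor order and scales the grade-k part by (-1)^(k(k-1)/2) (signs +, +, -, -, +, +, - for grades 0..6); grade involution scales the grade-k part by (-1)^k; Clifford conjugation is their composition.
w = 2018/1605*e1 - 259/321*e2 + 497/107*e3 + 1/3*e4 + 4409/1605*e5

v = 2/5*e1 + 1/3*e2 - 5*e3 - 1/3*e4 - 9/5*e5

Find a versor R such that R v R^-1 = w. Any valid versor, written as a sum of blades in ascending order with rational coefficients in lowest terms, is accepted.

Equal squares first: v^2 = w^2 = -6368/225. Then v + w = 532/321*e1 - 152/321*e2 - 38/107*e3 + 304/321*e5 is a versor taking v to w, provided it is invertible.
Answer: 532/321*e1 - 152/321*e2 - 38/107*e3 + 304/321*e5


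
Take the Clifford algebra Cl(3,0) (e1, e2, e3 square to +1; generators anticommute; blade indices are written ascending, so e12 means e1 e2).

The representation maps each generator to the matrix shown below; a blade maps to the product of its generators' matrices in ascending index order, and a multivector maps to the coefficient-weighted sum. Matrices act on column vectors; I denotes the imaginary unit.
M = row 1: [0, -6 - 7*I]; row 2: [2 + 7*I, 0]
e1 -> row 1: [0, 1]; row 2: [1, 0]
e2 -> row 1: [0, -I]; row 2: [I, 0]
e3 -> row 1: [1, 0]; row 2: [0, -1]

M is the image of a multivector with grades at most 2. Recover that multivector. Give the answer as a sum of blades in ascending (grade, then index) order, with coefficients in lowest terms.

Method: 1, rho(e1), rho(e2), rho(e3) form a trace-orthogonal basis of the 2x2 complex matrices (tr(X Y) = 2 if X = Y, else 0), so M = m0*1 + m1*rho(e1) + m2*rho(e2) + m3*rho(e3) with m0 = tr(M)/2 = 0, m1 = tr(M rho(e1))/2 = -2, m2 = tr(M rho(e2))/2 = 7 - 4*I, m3 = tr(M rho(e3))/2 = 0.
Multiplying table entries, the bivector images are rho(e12) = I*rho(e3), rho(e13) = -I*rho(e2), rho(e23) = I*rho(e1); with real blade coefficients the real parts of m0..m3 are the coefficients of 1, e1, e2, e3 and the imaginary parts give the bivectors (e23: Im m1, e13: -Im m2, e12: Im m3).
Answer: -2*e1 + 7*e2 + 4*e13


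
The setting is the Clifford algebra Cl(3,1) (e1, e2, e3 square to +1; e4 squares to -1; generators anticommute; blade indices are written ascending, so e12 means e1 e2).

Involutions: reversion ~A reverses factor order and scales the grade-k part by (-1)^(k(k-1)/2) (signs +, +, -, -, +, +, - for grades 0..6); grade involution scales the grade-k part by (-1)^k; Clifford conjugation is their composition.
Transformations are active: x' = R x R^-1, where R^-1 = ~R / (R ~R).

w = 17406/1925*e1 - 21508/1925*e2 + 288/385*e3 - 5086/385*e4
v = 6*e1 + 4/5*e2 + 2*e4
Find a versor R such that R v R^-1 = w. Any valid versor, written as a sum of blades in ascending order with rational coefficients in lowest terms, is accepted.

Equal squares first: v^2 = w^2 = 816/25. Then v + w = 28956/1925*e1 - 19968/1925*e2 + 288/385*e3 - 4316/385*e4 is a versor taking v to w, provided it is invertible.
Answer: 28956/1925*e1 - 19968/1925*e2 + 288/385*e3 - 4316/385*e4


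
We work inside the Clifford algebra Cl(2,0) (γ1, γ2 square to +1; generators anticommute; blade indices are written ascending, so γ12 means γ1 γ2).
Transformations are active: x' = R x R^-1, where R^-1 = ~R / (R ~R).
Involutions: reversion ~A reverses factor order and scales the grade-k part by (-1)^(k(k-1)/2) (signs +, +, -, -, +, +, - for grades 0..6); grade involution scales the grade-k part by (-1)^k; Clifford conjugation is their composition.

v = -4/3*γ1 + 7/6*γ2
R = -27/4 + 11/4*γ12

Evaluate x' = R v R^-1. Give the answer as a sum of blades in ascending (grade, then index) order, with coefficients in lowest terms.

~R = -27/4 - 11/4*γ12, and R ~R = 425/8, so R^-1 = ~R / (425/8).
R v = 293/24*γ1 - 101/24*γ2
Answer: -4511/2550*γ1 - 124/1275*γ2


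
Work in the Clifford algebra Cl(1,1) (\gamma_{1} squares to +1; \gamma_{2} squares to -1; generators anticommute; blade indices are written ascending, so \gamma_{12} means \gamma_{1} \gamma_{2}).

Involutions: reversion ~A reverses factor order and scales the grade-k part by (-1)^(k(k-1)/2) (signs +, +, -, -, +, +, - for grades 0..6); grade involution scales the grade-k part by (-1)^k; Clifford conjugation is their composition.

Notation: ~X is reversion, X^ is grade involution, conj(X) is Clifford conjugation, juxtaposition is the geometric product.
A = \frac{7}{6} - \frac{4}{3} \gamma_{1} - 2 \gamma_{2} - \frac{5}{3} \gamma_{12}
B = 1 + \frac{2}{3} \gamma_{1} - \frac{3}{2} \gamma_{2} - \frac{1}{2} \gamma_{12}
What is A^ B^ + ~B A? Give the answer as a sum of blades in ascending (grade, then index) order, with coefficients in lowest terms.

first term: -\frac{17}{9} + \frac{37}{18} \gamma_{1} + \frac{71}{36} \gamma_{2} + \frac{13}{12} \gamma_{12}
second term: -\frac{32}{9} + \frac{53}{18} \gamma_{1} - \frac{151}{36} \gamma_{2} - \frac{53}{12} \gamma_{12}
Answer: -\frac{49}{9} + 5 \gamma_{1} - \frac{20}{9} \gamma_{2} - \frac{10}{3} \gamma_{12}
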